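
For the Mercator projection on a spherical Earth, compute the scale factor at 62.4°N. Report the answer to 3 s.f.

The Mercator projection is conformal; its linear scale factor is the same in every direction and equals sec φ = 1/cos φ.
k = 1/cos 62.4° = 1/0.4633 = 2.158.

2.16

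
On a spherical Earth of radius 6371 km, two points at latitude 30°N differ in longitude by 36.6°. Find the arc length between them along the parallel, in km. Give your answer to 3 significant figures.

3520 km

Arc length along a parallel = R cos φ · Δλ (with Δλ in radians).
= 6371 × cos 30° × (36.6° × π/180) = 6371 × 0.8660 × 0.6388 ≈ 3520 km.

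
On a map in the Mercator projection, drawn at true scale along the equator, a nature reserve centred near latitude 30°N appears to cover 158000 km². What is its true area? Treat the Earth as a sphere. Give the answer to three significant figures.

The Mercator projection is conformal; its linear scale factor is the same in every direction and equals sec φ = 1/cos φ.
Areal scale = k² = sec²φ = 1/cos²(30°) = 1/0.8660² = 1.333.
True area = apparent / (areal scale) = 158000 / 1.333 ≈ 118000 km².

118000 km²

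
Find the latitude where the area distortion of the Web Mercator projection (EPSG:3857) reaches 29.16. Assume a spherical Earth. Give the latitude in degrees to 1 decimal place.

79.3°

Mercator areal scale is sec²φ.
sec²φ = 29.16  ⇒  cos²φ = 0.03429  ⇒  cos φ = 0.1852.
φ = arccos(0.1852) ≈ 79.3°.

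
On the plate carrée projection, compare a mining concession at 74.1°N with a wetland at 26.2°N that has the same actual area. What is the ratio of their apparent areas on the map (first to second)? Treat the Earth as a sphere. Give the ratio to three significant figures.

Plate carrée maps x = Rλ, y = Rφ. The meridian scale is h = 1 and the parallel scale is k = 1/cos φ = sec φ.
Areal scale at 74.1°: h·k = 1.000 × 3.650 = 3.650.
Areal scale at 26.2°: h·k = 1.000 × 1.115 = 1.115.
Ratio = 3.650/1.115 ≈ 3.28.

3.28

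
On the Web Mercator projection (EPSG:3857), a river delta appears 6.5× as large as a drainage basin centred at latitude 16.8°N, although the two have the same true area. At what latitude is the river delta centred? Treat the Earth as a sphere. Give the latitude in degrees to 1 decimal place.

67.9°

Mercator areal scale is sec²φ, so apparent-area ratio = sec²φ₁ / sec²φ₂ = cos²φ₂ / cos²φ₁.
cos²φ₂ / cos²φ₁ = 6.5  ⇒  cos φ₁ = cos 16.8° / √6.5 = 0.9573/2.550 = 0.3755.
φ₁ = arccos(0.3755) ≈ 67.9°.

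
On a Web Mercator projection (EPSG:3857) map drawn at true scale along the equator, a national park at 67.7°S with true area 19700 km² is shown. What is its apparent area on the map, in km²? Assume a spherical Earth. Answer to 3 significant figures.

137000 km²

Mercator is conformal, so the point scale is isotropic: h = k = sec φ = 1/cos φ.
Areal scale = k² = sec²φ = 1/cos²(67.7°) = 1/0.3795² = 6.945.
Apparent area = 19700 × 6.945 ≈ 137000 km².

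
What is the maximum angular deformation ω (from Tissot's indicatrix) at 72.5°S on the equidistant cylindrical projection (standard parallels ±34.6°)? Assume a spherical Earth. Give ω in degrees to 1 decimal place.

With standard parallel φ₀ = 34.6°, the equirectangular projection gives x = Rλ cos φ₀, y = Rφ, so h = 1 and k = cos 34.6° / cos φ.
At 72.5°: h = 1.000, k = 2.737; principal scales a = 2.737, b = 1.000.
sin(ω/2) = (a − b)/(a + b) = 1.737/3.737 = 0.4649, so ω = 2 arcsin(0.4649) ≈ 55.4°.

55.4°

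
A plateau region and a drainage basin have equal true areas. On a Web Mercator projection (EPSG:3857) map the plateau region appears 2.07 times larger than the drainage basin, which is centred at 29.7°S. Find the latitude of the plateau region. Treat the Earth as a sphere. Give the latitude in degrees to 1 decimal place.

52.9°

Mercator areal scale is sec²φ, so apparent-area ratio = sec²φ₁ / sec²φ₂ = cos²φ₂ / cos²φ₁.
cos²φ₂ / cos²φ₁ = 2.07  ⇒  cos φ₁ = cos 29.7° / √2.07 = 0.8686/1.439 = 0.6037.
φ₁ = arccos(0.6037) ≈ 52.9°.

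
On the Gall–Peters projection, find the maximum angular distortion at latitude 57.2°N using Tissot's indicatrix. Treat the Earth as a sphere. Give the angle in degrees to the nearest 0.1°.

30.2°

Gall–Peters is a cylindrical equal-area projection with standard parallels at ±45°. A cylindrical equal-area projection with standard parallel φ₀ has meridian scale h = cos φ / cos φ₀ and parallel scale k = cos φ₀ / cos φ (so areas are preserved, h·k = 1).
At 57.2°: h = 0.7661, k = 1.305; principal scales a = 1.305, b = 0.7661.
sin(ω/2) = (a − b)/(a + b) = 0.5392/2.071 = 0.2603, so ω = 2 arcsin(0.2603) ≈ 30.2°.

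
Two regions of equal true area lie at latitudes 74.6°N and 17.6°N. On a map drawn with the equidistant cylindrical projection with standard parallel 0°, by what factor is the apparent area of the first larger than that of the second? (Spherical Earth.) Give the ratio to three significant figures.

In the plate carrée (x = Rλ, y = Rφ), meridians are true-scale (h = 1) and parallels are stretched by k = sec φ.
Areal scale at 74.6°: h·k = 1.000 × 3.766 = 3.766.
Areal scale at 17.6°: h·k = 1.000 × 1.049 = 1.049.
Ratio = 3.766/1.049 ≈ 3.59.

3.59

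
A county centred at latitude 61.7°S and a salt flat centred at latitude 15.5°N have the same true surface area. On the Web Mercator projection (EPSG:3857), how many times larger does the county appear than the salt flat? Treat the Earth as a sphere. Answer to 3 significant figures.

4.13

Mercator areal scale is sec²φ.
At 61.7°: sec²(61.7°) = 1/0.4741² = 4.449.
At 15.5°: sec²(15.5°) = 1/0.9636² = 1.077.
Ratio = 4.449/1.077 = cos²(15.5°)/cos²(61.7°) ≈ 4.13.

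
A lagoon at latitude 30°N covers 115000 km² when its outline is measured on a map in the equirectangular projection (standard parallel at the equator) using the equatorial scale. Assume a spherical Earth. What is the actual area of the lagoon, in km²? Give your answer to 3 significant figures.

99600 km²

In the plate carrée (x = Rλ, y = Rφ), meridians are true-scale (h = 1) and parallels are stretched by k = sec φ.
Areal scale = h·k = 1 × sec φ; at 30°, h = 1.000, k = 1.155, so h·k = 1.155.
True area = apparent / (areal scale) = 115000 / 1.155 ≈ 99600 km².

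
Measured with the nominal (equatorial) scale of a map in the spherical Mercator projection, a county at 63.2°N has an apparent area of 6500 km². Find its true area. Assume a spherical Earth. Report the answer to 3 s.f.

1320 km²

For Mercator, h = k = sec φ (a conformal cylindrical projection has a single point scale, 1/cos φ).
Areal scale = k² = sec²φ = 1/cos²(63.2°) = 1/0.4509² = 4.919.
True area = apparent / (areal scale) = 6500 / 4.919 ≈ 1320 km².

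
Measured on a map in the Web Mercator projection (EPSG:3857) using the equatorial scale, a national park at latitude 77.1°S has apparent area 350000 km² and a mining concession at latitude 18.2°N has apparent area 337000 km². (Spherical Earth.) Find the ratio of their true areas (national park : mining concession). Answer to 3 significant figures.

0.0574

On Mercator the areal scale is sec²φ, so true area = apparent × cos²φ.
True area of national park: 350000 × cos²(77.1°) = 350000 × 0.04984 = 17440 km².
True area of mining concession: 337000 × cos²(18.2°) = 337000 × 0.9024 = 304100 km².
Ratio = 17440 / 304100 ≈ 0.0574.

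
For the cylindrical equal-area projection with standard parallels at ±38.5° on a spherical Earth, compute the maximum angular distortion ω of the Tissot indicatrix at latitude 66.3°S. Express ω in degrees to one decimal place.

71.3°

Cylindrical equal-area (φ₀ = 38.5°): h = cos φ / cos 38.5° along meridians, k = cos 38.5° / cos φ along parallels; h·k = 1.
At 66.3°: h = 0.5136, k = 1.947; principal scales a = 1.947, b = 0.5136.
sin(ω/2) = (a − b)/(a + b) = 1.433/2.461 = 0.5825, so ω = 2 arcsin(0.5825) ≈ 71.3°.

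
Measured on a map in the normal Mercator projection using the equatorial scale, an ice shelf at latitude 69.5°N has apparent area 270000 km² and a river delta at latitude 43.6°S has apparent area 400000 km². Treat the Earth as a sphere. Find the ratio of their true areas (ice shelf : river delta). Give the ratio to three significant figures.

0.158

Mercator's areal exaggeration is sec²φ; hence true area = (apparent area) · cos²φ.
True area of ice shelf: 270000 × cos²(69.5°) = 270000 × 0.1226 = 33110 km².
True area of river delta: 400000 × cos²(43.6°) = 400000 × 0.5244 = 209800 km².
Ratio = 33110 / 209800 ≈ 0.158.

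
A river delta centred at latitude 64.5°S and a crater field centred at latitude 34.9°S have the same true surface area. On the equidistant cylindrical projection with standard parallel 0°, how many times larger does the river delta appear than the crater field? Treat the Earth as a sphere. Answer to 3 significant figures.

1.91

For the equirectangular projection with φ₀ = 0 (plate carrée), h = 1 along meridians and k = sec φ along parallels.
Areal scale at 64.5°: h·k = 1.000 × 2.323 = 2.323.
Areal scale at 34.9°: h·k = 1.000 × 1.219 = 1.219.
Ratio = 2.323/1.219 ≈ 1.91.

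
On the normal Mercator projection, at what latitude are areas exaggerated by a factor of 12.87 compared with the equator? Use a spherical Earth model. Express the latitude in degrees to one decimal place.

73.8°

Mercator areal scale is sec²φ.
sec²φ = 12.87  ⇒  cos²φ = 0.07770  ⇒  cos φ = 0.2787.
φ = arccos(0.2787) ≈ 73.8°.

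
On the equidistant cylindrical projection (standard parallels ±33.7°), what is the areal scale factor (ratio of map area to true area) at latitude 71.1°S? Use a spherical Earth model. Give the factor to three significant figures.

In the equirectangular projection with standard parallel φ₀ = 33.7° (x = Rλ cos φ₀, y = Rφ), meridians are true-scale (h = 1) and the parallel scale is k = cos φ₀ / cos φ.
Areal scale = h·k = 1 × cos φ₀ / cos φ; at 71.1°, h = 1.000, k = 2.568, so h·k = 2.568.

2.57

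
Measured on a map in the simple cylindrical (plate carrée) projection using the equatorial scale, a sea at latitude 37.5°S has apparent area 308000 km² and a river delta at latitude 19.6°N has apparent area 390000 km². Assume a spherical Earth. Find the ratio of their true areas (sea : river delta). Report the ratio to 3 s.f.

On the plate carrée, areal scale = h·k = 1 × sec φ, so true area = apparent × cos φ.
True area of sea: 308000 × cos(37.5°) = 308000 × 0.7934 = 244400 km².
True area of river delta: 390000 × cos(19.6°) = 390000 × 0.9421 = 367400 km².
Ratio = 244400 / 367400 ≈ 0.665.

0.665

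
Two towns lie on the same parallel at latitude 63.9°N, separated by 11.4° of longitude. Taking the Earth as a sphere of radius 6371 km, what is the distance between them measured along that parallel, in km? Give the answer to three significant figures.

Arc length along a parallel = R cos φ · Δλ (with Δλ in radians).
= 6371 × cos 63.9° × (11.4° × π/180) = 6371 × 0.4399 × 0.1990 ≈ 558 km.

558 km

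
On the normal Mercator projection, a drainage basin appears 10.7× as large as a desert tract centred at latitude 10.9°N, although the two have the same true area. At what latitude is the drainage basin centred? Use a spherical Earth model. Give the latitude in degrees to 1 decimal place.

72.5°

Mercator areal scale is sec²φ, so apparent-area ratio = sec²φ₁ / sec²φ₂ = cos²φ₂ / cos²φ₁.
cos²φ₂ / cos²φ₁ = 10.7  ⇒  cos φ₁ = cos 10.9° / √10.7 = 0.9820/3.271 = 0.3002.
φ₁ = arccos(0.3002) ≈ 72.5°.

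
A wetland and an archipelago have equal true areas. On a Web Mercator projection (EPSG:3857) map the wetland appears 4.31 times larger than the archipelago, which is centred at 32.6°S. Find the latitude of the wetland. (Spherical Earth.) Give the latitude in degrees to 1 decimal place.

66.1°

For equal true areas on Mercator, apparent areas scale as sec²φ, so the ratio is cos²φ₂ / cos²φ₁.
cos²φ₂ / cos²φ₁ = 4.31  ⇒  cos φ₁ = cos 32.6° / √4.31 = 0.8425/2.076 = 0.4058.
φ₁ = arccos(0.4058) ≈ 66.1°.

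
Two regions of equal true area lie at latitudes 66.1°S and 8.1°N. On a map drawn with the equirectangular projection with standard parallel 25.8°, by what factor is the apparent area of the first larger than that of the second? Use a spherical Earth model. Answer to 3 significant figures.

With standard parallel φ₀ = 25.8°, the equirectangular projection gives x = Rλ cos φ₀, y = Rφ, so h = 1 and k = cos 25.8° / cos φ.
Areal scale at 66.1°: h·k = 1.000 × 2.222 = 2.222.
Areal scale at 8.1°: h·k = 1.000 × 0.9094 = 0.9094.
Ratio = 2.222/0.9094 ≈ 2.44.

2.44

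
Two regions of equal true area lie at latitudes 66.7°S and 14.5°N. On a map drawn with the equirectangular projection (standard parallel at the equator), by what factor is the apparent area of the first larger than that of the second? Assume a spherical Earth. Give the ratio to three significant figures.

2.45

Plate carrée maps x = Rλ, y = Rφ. The meridian scale is h = 1 and the parallel scale is k = 1/cos φ = sec φ.
Areal scale at 66.7°: h·k = 1.000 × 2.528 = 2.528.
Areal scale at 14.5°: h·k = 1.000 × 1.033 = 1.033.
Ratio = 2.528/1.033 ≈ 2.45.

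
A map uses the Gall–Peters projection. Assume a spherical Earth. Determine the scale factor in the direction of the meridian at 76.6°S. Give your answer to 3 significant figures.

0.328

Gall–Peters is a cylindrical equal-area projection with standard parallels at ±45°. For cylindrical equal-area with standard parallel φ₀, h = cos φ / cos φ₀ and k = cos φ₀ / cos φ, so h·k = 1.
h = cos 76.6° / cos 45° = 0.2317/0.7071 = 0.3277.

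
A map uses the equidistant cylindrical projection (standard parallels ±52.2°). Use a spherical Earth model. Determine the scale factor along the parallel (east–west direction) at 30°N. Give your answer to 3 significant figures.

0.708

With standard parallel φ₀ = 52.2°, the equirectangular projection gives x = Rλ cos φ₀, y = Rφ, so h = 1 and k = cos 52.2° / cos φ.
k = cos 52.2° / cos 30° = 0.6129/0.8660 = 0.7077.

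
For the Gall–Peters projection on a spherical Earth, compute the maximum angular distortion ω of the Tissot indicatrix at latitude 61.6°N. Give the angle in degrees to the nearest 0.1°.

The Gall–Peters projection is cylindrical equal-area with φ₀ = 45°. A cylindrical equal-area projection with standard parallel φ₀ has meridian scale h = cos φ / cos φ₀ and parallel scale k = cos φ₀ / cos φ (so areas are preserved, h·k = 1).
At 61.6°: h = 0.6726, k = 1.487; principal scales a = 1.487, b = 0.6726.
sin(ω/2) = (a − b)/(a + b) = 0.8141/2.159 = 0.3770, so ω = 2 arcsin(0.3770) ≈ 44.3°.

44.3°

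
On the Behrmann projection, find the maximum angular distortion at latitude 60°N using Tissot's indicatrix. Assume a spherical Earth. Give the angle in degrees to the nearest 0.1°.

60.0°

The Behrmann projection is cylindrical equal-area with φ₀ = 30°. For cylindrical equal-area with standard parallel φ₀, h = cos φ / cos φ₀ and k = cos φ₀ / cos φ, so h·k = 1.
At 60°: h = 0.5774, k = 1.732; principal scales a = 1.732, b = 0.5774.
sin(ω/2) = (a − b)/(a + b) = 1.155/2.309 = 0.5000, so ω = 2 arcsin(0.5000) ≈ 60.0°.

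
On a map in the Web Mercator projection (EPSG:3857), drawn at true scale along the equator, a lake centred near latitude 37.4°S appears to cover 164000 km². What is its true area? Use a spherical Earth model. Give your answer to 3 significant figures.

103000 km²

For Mercator, h = k = sec φ (a conformal cylindrical projection has a single point scale, 1/cos φ).
Areal scale = k² = sec²φ = 1/cos²(37.4°) = 1/0.7944² = 1.585.
True area = apparent / (areal scale) = 164000 / 1.585 ≈ 103000 km².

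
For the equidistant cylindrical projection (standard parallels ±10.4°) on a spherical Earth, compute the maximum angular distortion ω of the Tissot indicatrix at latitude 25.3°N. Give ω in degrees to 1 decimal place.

4.8°

The equidistant cylindrical projection with φ₀ = 10.4° has h = 1 (meridians true) and k = cos φ₀ / cos φ along parallels.
At 25.3°: h = 1.000, k = 1.088; principal scales a = 1.088, b = 1.000.
sin(ω/2) = (a − b)/(a + b) = 0.08792/2.088 = 0.04211, so ω = 2 arcsin(0.04211) ≈ 4.8°.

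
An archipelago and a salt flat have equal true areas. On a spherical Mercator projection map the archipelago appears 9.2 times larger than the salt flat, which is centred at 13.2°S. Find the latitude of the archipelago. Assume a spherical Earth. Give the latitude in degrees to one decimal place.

For equal true areas on Mercator, apparent areas scale as sec²φ, so the ratio is cos²φ₂ / cos²φ₁.
cos²φ₂ / cos²φ₁ = 9.2  ⇒  cos φ₁ = cos 13.2° / √9.2 = 0.9736/3.033 = 0.3210.
φ₁ = arccos(0.3210) ≈ 71.3°.

71.3°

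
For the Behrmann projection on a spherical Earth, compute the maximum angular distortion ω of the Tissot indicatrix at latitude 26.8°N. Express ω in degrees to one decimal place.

3.5°

Behrmann is a cylindrical equal-area projection with standard parallels at ±30°. For cylindrical equal-area with standard parallel φ₀, h = cos φ / cos φ₀ and k = cos φ₀ / cos φ, so h·k = 1.
At 26.8°: h = 1.031, k = 0.9702; principal scales a = 1.031, b = 0.9702.
sin(ω/2) = (a − b)/(a + b) = 0.06043/2.001 = 0.03020, so ω = 2 arcsin(0.03020) ≈ 3.5°.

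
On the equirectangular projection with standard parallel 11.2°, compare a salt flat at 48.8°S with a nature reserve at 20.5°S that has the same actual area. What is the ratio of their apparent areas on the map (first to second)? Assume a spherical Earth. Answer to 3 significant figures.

With standard parallel φ₀ = 11.2°, the equirectangular projection gives x = Rλ cos φ₀, y = Rφ, so h = 1 and k = cos 11.2° / cos φ.
Areal scale at 48.8°: h·k = 1.000 × 1.489 = 1.489.
Areal scale at 20.5°: h·k = 1.000 × 1.047 = 1.047.
Ratio = 1.489/1.047 ≈ 1.42.

1.42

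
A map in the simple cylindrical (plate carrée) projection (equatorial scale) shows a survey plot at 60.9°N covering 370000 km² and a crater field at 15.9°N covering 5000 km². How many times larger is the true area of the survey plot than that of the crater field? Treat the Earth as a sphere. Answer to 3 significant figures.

On the plate carrée, areal scale = h·k = 1 × sec φ, so true area = apparent × cos φ.
True area of survey plot: 370000 × cos(60.9°) = 370000 × 0.4863 = 179900 km².
True area of crater field: 5000 × cos(15.9°) = 5000 × 0.9617 = 4809 km².
Ratio = 179900 / 4809 ≈ 37.4.

37.4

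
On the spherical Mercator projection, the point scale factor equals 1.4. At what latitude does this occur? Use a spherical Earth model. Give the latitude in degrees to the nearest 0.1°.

Mercator scale is k = sec φ = 1/cos φ.
1/cos φ = 1.4  ⇒  cos φ = 0.7143  ⇒  φ = arccos(0.7143) ≈ 44.4°.

44.4°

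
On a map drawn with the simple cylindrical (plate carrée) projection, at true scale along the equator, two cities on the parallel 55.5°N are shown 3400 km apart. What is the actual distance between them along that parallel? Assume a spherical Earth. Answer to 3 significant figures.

1930 km

For the equirectangular projection with φ₀ = 0 (plate carrée), h = 1 along meridians and k = sec φ along parallels.
Along the parallel at 55.5°, map distances are exaggerated by k = sec 55.5° = 1.766.
True distance = 3400 / 1.766 = 3400 × cos 55.5° ≈ 1930 km.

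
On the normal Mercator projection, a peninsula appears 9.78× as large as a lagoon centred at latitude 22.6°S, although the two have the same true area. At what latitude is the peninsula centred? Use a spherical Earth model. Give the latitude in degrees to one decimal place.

72.8°

For equal true areas on Mercator, apparent areas scale as sec²φ, so the ratio is cos²φ₂ / cos²φ₁.
cos²φ₂ / cos²φ₁ = 9.78  ⇒  cos φ₁ = cos 22.6° / √9.78 = 0.9232/3.127 = 0.2952.
φ₁ = arccos(0.2952) ≈ 72.8°.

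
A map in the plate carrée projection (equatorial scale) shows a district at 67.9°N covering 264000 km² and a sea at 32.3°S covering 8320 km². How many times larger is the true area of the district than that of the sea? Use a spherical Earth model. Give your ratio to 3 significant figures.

14.1

Plate carrée has h = 1 and k = sec φ, giving areal scale sec φ; true area = (apparent area) · cos φ.
True area of district: 264000 × cos(67.9°) = 264000 × 0.3762 = 99320 km².
True area of sea: 8320 × cos(32.3°) = 8320 × 0.8453 = 7033 km².
Ratio = 99320 / 7033 ≈ 14.1.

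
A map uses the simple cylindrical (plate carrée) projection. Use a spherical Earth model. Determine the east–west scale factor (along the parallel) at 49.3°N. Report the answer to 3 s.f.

1.53

In the plate carrée (x = Rλ, y = Rφ), meridians are true-scale (h = 1) and parallels are stretched by k = sec φ.
k = 1/cos 49.3° = 1/0.6521 = 1.534.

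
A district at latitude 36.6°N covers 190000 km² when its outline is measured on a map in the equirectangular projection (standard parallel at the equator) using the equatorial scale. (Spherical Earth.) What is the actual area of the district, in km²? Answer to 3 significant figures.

153000 km²

For the equirectangular projection with φ₀ = 0 (plate carrée), h = 1 along meridians and k = sec φ along parallels.
Areal scale = h·k = 1 × sec φ; at 36.6°, h = 1.000, k = 1.246, so h·k = 1.246.
True area = apparent / (areal scale) = 190000 / 1.246 ≈ 153000 km².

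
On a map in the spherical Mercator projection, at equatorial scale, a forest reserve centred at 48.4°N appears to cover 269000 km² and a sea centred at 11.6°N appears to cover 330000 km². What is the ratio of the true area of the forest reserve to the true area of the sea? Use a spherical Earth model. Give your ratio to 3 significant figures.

On Mercator the areal scale is sec²φ, so true area = apparent × cos²φ.
True area of forest reserve: 269000 × cos²(48.4°) = 269000 × 0.4408 = 118600 km².
True area of sea: 330000 × cos²(11.6°) = 330000 × 0.9596 = 316700 km².
Ratio = 118600 / 316700 ≈ 0.374.

0.374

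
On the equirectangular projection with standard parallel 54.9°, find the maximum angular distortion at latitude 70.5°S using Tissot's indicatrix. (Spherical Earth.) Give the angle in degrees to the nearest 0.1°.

30.8°

In the equirectangular projection with standard parallel φ₀ = 54.9° (x = Rλ cos φ₀, y = Rφ), meridians are true-scale (h = 1) and the parallel scale is k = cos φ₀ / cos φ.
At 70.5°: h = 1.000, k = 1.723; principal scales a = 1.723, b = 1.000.
sin(ω/2) = (a − b)/(a + b) = 0.7226/2.723 = 0.2654, so ω = 2 arcsin(0.2654) ≈ 30.8°.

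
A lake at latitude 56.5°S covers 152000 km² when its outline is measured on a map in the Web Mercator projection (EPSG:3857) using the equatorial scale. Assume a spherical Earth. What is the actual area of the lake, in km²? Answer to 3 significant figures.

For Mercator, h = k = sec φ (a conformal cylindrical projection has a single point scale, 1/cos φ).
Areal scale = k² = sec²φ = 1/cos²(56.5°) = 1/0.5519² = 3.283.
True area = apparent / (areal scale) = 152000 / 3.283 ≈ 46300 km².

46300 km²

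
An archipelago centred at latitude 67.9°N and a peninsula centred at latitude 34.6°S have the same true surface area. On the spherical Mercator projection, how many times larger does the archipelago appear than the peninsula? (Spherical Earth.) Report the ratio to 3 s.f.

Mercator is conformal with k = sec φ, so areal scale = k² = sec²φ.
At 67.9°: sec²(67.9°) = 1/0.3762² = 7.065.
At 34.6°: sec²(34.6°) = 1/0.8231² = 1.476.
Ratio = 7.065/1.476 = cos²(34.6°)/cos²(67.9°) ≈ 4.79.

4.79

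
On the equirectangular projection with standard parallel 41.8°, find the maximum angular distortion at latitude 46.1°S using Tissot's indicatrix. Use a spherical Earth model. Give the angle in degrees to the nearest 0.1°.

The equidistant cylindrical projection with φ₀ = 41.8° has h = 1 (meridians true) and k = cos φ₀ / cos φ along parallels.
At 46.1°: h = 1.000, k = 1.075; principal scales a = 1.075, b = 1.000.
sin(ω/2) = (a − b)/(a + b) = 0.07510/2.075 = 0.03619, so ω = 2 arcsin(0.03619) ≈ 4.1°.

4.1°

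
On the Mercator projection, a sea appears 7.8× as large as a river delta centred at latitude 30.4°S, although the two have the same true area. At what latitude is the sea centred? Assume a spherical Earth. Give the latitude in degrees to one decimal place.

On Mercator, (apparent₁)/(apparent₂) = sec²φ₁ / sec²φ₂ when true areas are equal.
cos²φ₂ / cos²φ₁ = 7.8  ⇒  cos φ₁ = cos 30.4° / √7.8 = 0.8625/2.793 = 0.3088.
φ₁ = arccos(0.3088) ≈ 72.0°.

72.0°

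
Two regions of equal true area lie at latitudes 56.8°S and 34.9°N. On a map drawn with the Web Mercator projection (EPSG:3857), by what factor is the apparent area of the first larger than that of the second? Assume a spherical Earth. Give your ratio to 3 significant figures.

On Mercator, area is exaggerated by sec²φ = 1/cos²φ.
At 56.8°: sec²(56.8°) = 1/0.5476² = 3.335.
At 34.9°: sec²(34.9°) = 1/0.8202² = 1.487.
Ratio = 3.335/1.487 = cos²(34.9°)/cos²(56.8°) ≈ 2.24.

2.24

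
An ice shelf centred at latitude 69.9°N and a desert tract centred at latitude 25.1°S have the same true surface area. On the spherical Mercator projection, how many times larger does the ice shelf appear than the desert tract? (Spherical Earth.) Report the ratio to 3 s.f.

6.94

Mercator is conformal with k = sec φ, so areal scale = k² = sec²φ.
At 69.9°: sec²(69.9°) = 1/0.3437² = 8.467.
At 25.1°: sec²(25.1°) = 1/0.9056² = 1.219.
Ratio = 8.467/1.219 = cos²(25.1°)/cos²(69.9°) ≈ 6.94.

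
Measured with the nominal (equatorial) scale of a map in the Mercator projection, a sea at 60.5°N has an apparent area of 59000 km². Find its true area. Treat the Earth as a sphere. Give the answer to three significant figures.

14300 km²

For Mercator, h = k = sec φ (a conformal cylindrical projection has a single point scale, 1/cos φ).
Areal scale = k² = sec²φ = 1/cos²(60.5°) = 1/0.4924² = 4.124.
True area = apparent / (areal scale) = 59000 / 4.124 ≈ 14300 km².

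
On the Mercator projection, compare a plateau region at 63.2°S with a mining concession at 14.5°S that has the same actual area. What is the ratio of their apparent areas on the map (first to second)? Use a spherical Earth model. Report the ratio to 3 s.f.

4.61

Mercator is conformal with k = sec φ, so areal scale = k² = sec²φ.
At 63.2°: sec²(63.2°) = 1/0.4509² = 4.919.
At 14.5°: sec²(14.5°) = 1/0.9681² = 1.067.
Ratio = 4.919/1.067 = cos²(14.5°)/cos²(63.2°) ≈ 4.61.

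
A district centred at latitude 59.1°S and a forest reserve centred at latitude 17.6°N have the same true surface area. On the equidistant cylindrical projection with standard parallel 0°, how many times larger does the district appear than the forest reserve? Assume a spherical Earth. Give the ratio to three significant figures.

In the plate carrée (x = Rλ, y = Rφ), meridians are true-scale (h = 1) and parallels are stretched by k = sec φ.
Areal scale at 59.1°: h·k = 1.000 × 1.947 = 1.947.
Areal scale at 17.6°: h·k = 1.000 × 1.049 = 1.049.
Ratio = 1.947/1.049 ≈ 1.86.

1.86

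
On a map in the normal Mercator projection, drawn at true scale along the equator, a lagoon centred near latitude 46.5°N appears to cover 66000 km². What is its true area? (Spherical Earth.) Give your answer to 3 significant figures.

The Mercator projection is conformal; its linear scale factor is the same in every direction and equals sec φ = 1/cos φ.
Areal scale = k² = sec²φ = 1/cos²(46.5°) = 1/0.6884² = 2.110.
True area = apparent / (areal scale) = 66000 / 2.110 ≈ 31300 km².

31300 km²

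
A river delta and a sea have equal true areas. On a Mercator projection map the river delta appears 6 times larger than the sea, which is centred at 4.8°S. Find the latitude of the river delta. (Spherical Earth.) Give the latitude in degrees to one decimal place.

66.0°

On Mercator, (apparent₁)/(apparent₂) = sec²φ₁ / sec²φ₂ when true areas are equal.
cos²φ₂ / cos²φ₁ = 6  ⇒  cos φ₁ = cos 4.8° / √6 = 0.9965/2.449 = 0.4068.
φ₁ = arccos(0.4068) ≈ 66.0°.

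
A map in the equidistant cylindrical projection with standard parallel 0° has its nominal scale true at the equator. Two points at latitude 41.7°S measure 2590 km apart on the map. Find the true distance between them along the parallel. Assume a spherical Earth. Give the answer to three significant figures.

In the plate carrée (x = Rλ, y = Rφ), meridians are true-scale (h = 1) and parallels are stretched by k = sec φ.
Along the parallel at 41.7°, map distances are exaggerated by k = sec 41.7° = 1.339.
True distance = 2590 / 1.339 = 2590 × cos 41.7° ≈ 1930 km.

1930 km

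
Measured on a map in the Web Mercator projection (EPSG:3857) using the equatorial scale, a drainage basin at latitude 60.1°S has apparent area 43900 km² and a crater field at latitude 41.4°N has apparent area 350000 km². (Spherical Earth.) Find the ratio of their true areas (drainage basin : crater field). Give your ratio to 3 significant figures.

On Mercator the areal scale is sec²φ, so true area = apparent × cos²φ.
True area of drainage basin: 43900 × cos²(60.1°) = 43900 × 0.2485 = 10910 km².
True area of crater field: 350000 × cos²(41.4°) = 350000 × 0.5627 = 196900 km².
Ratio = 10910 / 196900 ≈ 0.0554.

0.0554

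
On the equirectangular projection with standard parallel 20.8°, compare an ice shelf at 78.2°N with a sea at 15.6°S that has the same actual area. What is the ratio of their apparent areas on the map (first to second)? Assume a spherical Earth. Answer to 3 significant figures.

4.71

In the equirectangular projection with standard parallel φ₀ = 20.8° (x = Rλ cos φ₀, y = Rφ), meridians are true-scale (h = 1) and the parallel scale is k = cos φ₀ / cos φ.
Areal scale at 78.2°: h·k = 1.000 × 4.571 = 4.571.
Areal scale at 15.6°: h·k = 1.000 × 0.9706 = 0.9706.
Ratio = 4.571/0.9706 ≈ 4.71.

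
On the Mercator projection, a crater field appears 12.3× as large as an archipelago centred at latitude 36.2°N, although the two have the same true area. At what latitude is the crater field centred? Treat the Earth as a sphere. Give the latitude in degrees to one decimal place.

Mercator areal scale is sec²φ, so apparent-area ratio = sec²φ₁ / sec²φ₂ = cos²φ₂ / cos²φ₁.
cos²φ₂ / cos²φ₁ = 12.3  ⇒  cos φ₁ = cos 36.2° / √12.3 = 0.8070/3.507 = 0.2301.
φ₁ = arccos(0.2301) ≈ 76.7°.

76.7°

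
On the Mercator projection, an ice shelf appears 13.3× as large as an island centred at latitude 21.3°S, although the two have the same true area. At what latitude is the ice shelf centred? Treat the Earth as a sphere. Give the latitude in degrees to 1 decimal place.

75.2°

On Mercator, (apparent₁)/(apparent₂) = sec²φ₁ / sec²φ₂ when true areas are equal.
cos²φ₂ / cos²φ₁ = 13.3  ⇒  cos φ₁ = cos 21.3° / √13.3 = 0.9317/3.647 = 0.2555.
φ₁ = arccos(0.2555) ≈ 75.2°.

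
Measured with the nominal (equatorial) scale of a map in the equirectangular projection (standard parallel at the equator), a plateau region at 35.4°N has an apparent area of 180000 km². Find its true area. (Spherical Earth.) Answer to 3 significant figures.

147000 km²

For the equirectangular projection with φ₀ = 0 (plate carrée), h = 1 along meridians and k = sec φ along parallels.
Areal scale = h·k = 1 × sec φ; at 35.4°, h = 1.000, k = 1.227, so h·k = 1.227.
True area = apparent / (areal scale) = 180000 / 1.227 ≈ 147000 km².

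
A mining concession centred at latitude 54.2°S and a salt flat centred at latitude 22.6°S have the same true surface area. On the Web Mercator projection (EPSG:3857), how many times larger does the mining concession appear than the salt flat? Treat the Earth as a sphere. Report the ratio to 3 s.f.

2.49

Mercator is conformal with k = sec φ, so areal scale = k² = sec²φ.
At 54.2°: sec²(54.2°) = 1/0.5850² = 2.922.
At 22.6°: sec²(22.6°) = 1/0.9232² = 1.173.
Ratio = 2.922/1.173 = cos²(22.6°)/cos²(54.2°) ≈ 2.49.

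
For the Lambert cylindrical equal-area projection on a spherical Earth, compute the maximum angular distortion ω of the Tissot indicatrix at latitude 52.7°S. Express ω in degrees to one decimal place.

The Lambert cylindrical equal-area projection is the cylindrical equal-area projection with its standard parallel at the equator (φ₀ = 0). Cylindrical equal-area (φ₀ = 0°): h = cos φ / cos 0° along meridians, k = cos 0° / cos φ along parallels; h·k = 1.
At 52.7°: h = 0.6060, k = 1.650; principal scales a = 1.650, b = 0.6060.
sin(ω/2) = (a − b)/(a + b) = 1.044/2.256 = 0.4628, so ω = 2 arcsin(0.4628) ≈ 55.1°.

55.1°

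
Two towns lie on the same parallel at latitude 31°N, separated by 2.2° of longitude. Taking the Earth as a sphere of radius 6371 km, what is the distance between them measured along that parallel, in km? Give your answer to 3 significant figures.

210 km

Arc length along a parallel = R cos φ · Δλ (with Δλ in radians).
= 6371 × cos 31° × (2.2° × π/180) = 6371 × 0.8572 × 0.03840 ≈ 210 km.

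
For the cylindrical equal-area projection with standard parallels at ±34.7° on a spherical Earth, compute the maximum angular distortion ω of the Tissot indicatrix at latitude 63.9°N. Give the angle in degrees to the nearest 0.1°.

67.4°

A cylindrical equal-area projection with standard parallel φ₀ has meridian scale h = cos φ / cos φ₀ and parallel scale k = cos φ₀ / cos φ (so areas are preserved, h·k = 1).
At 63.9°: h = 0.5351, k = 1.869; principal scales a = 1.869, b = 0.5351.
sin(ω/2) = (a − b)/(a + b) = 1.334/2.404 = 0.5548, so ω = 2 arcsin(0.5548) ≈ 67.4°.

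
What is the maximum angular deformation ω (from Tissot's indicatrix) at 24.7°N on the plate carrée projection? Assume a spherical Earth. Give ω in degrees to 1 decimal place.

5.5°

In the plate carrée (x = Rλ, y = Rφ), meridians are true-scale (h = 1) and parallels are stretched by k = sec φ.
At 24.7°: h = 1.000, k = 1.101; principal scales a = 1.101, b = 1.000.
sin(ω/2) = (a − b)/(a + b) = 0.1007/2.101 = 0.04794, so ω = 2 arcsin(0.04794) ≈ 5.5°.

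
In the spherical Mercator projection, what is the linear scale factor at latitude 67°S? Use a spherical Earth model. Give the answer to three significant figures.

The Mercator projection is conformal; its linear scale factor is the same in every direction and equals sec φ = 1/cos φ.
k = 1/cos 67° = 1/0.3907 = 2.559.

2.56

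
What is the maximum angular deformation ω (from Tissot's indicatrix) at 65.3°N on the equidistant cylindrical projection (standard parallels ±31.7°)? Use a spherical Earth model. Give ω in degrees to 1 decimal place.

With standard parallel φ₀ = 31.7°, the equirectangular projection gives x = Rλ cos φ₀, y = Rφ, so h = 1 and k = cos 31.7° / cos φ.
At 65.3°: h = 1.000, k = 2.036; principal scales a = 2.036, b = 1.000.
sin(ω/2) = (a − b)/(a + b) = 1.036/3.036 = 0.3413, so ω = 2 arcsin(0.3413) ≈ 39.9°.

39.9°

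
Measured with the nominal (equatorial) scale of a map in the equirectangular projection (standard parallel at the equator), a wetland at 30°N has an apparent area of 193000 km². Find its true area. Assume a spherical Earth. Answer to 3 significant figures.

For the equirectangular projection with φ₀ = 0 (plate carrée), h = 1 along meridians and k = sec φ along parallels.
Areal scale = h·k = 1 × sec φ; at 30°, h = 1.000, k = 1.155, so h·k = 1.155.
True area = apparent / (areal scale) = 193000 / 1.155 ≈ 167000 km².

167000 km²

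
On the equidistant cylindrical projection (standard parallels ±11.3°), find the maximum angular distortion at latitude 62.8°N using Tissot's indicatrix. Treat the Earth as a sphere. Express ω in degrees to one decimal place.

The equidistant cylindrical projection with φ₀ = 11.3° has h = 1 (meridians true) and k = cos φ₀ / cos φ along parallels.
At 62.8°: h = 1.000, k = 2.145; principal scales a = 2.145, b = 1.000.
sin(ω/2) = (a − b)/(a + b) = 1.145/3.145 = 0.3641, so ω = 2 arcsin(0.3641) ≈ 42.7°.

42.7°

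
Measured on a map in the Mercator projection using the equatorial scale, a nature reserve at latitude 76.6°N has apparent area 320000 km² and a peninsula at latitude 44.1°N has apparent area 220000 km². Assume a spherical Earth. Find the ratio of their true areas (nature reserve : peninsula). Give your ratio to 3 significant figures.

On Mercator the areal scale is sec²φ, so true area = apparent × cos²φ.
True area of nature reserve: 320000 × cos²(76.6°) = 320000 × 0.05371 = 17190 km².
True area of peninsula: 220000 × cos²(44.1°) = 220000 × 0.5157 = 113500 km².
Ratio = 17190 / 113500 ≈ 0.151.

0.151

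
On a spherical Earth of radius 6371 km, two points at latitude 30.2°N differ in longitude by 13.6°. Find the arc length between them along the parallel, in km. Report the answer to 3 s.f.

Arc length along a parallel = R cos φ · Δλ (with Δλ in radians).
= 6371 × cos 30.2° × (13.6° × π/180) = 6371 × 0.8643 × 0.2374 ≈ 1310 km.

1310 km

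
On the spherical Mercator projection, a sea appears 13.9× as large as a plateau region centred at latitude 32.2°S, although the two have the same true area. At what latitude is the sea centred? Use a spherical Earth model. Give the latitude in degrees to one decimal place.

76.9°

Mercator areal scale is sec²φ, so apparent-area ratio = sec²φ₁ / sec²φ₂ = cos²φ₂ / cos²φ₁.
cos²φ₂ / cos²φ₁ = 13.9  ⇒  cos φ₁ = cos 32.2° / √13.9 = 0.8462/3.728 = 0.2270.
φ₁ = arccos(0.2270) ≈ 76.9°.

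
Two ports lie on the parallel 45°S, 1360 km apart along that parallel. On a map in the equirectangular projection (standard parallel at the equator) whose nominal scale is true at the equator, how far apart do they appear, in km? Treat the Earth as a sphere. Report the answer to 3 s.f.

For the equirectangular projection with φ₀ = 0 (plate carrée), h = 1 along meridians and k = sec φ along parallels.
Along the parallel, k = sec 45° = 1/0.7071 = 1.414.
Map distance = 1360 × 1.414 ≈ 1920 km.

1920 km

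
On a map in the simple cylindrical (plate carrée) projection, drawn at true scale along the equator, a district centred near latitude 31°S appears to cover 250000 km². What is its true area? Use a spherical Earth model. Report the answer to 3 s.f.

214000 km²

Plate carrée maps x = Rλ, y = Rφ. The meridian scale is h = 1 and the parallel scale is k = 1/cos φ = sec φ.
Areal scale = h·k = 1 × sec φ; at 31°, h = 1.000, k = 1.167, so h·k = 1.167.
True area = apparent / (areal scale) = 250000 / 1.167 ≈ 214000 km².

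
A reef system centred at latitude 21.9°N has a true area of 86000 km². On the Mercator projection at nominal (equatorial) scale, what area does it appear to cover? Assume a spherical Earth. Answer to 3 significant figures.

99900 km²

Mercator is conformal, so the point scale is isotropic: h = k = sec φ = 1/cos φ.
Areal scale = k² = sec²φ = 1/cos²(21.9°) = 1/0.9278² = 1.162.
Apparent area = 86000 × 1.162 ≈ 99900 km².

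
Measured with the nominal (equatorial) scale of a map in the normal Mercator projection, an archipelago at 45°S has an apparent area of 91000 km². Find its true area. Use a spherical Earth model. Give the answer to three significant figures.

For Mercator, h = k = sec φ (a conformal cylindrical projection has a single point scale, 1/cos φ).
Areal scale = k² = sec²φ = 1/cos²(45°) = 1/0.7071² = 2.000.
True area = apparent / (areal scale) = 91000 / 2.000 ≈ 45500 km².

45500 km²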